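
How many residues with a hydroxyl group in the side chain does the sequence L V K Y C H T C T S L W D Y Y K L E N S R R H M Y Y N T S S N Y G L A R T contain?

14

S, T, and Y are the three residues with a side-chain hydroxyl.
Matching residues: Y4, T7, T9, S10, Y14, Y15, S20, Y25, Y26, T28, S29, S30, Y32, T37.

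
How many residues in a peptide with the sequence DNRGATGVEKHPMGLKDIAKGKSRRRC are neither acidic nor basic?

Acidic: D, E. Basic: K, R, H. All other residues are neither.
Matching residues: N2, G4, A5, T6, G7, V8, P12, M13, G14, L15, I18, A19, G21, S23, C27.

15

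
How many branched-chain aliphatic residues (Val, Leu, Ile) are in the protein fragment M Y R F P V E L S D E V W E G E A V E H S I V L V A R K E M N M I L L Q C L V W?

Matching residues: V6, L8, V12, V18, I22, V23, L24, V25, I33, L34, L35, L38, V39.

13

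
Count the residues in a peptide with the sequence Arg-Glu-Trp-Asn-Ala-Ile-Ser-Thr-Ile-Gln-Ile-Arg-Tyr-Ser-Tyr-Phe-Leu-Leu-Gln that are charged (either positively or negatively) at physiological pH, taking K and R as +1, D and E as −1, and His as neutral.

3

Charged side chains at pH ~7.4: K, R (positive); D, E (negative).
Matching residues: Arg1, Glu2, Arg12.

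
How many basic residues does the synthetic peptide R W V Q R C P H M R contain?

The basic amino acids are Lys (K), Arg (R), and His (H).
Matching residues: R1, R5, H8, R10.

4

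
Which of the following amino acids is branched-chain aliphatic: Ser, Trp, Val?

Val

The BCAAs are Val, Leu, and Ile — aliphatic side chains with a branch point.
Of the listed options, only Val belongs to this group.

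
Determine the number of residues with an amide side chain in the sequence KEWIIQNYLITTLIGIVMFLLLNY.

Only N (asparagine) and Q (glutamine) carry a side-chain carboxamide.
Matching residues: Q6, N7, N23.

3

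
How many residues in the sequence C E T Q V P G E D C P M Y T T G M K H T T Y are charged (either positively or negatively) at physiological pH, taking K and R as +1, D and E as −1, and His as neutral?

Charged side chains at pH ~7.4: K, R (positive); D, E (negative).
Matching residues: E2, E8, D9, K18.

4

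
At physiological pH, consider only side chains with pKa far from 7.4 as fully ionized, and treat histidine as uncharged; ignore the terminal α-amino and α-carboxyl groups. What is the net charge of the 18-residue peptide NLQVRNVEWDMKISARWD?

0

At pH ~7.4 the Lys and Arg side chains are protonated (+1), the Asp and Glu side chains are deprotonated (−1), and with His taken as neutral all other side chains carry no charge.
Positive (K, R): R5, K12, R16 → +3.
Negative (D, E): E8, D10, D18 → −3.
Net charge = (+3) + (−3) = 0.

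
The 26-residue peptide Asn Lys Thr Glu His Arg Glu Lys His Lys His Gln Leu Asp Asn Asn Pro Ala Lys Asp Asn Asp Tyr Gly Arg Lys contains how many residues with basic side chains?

10

The basic amino acids are Lys (K), Arg (R), and His (H).
Matching residues: Lys2, His5, Arg6, Lys8, His9, Lys10, His11, Lys19, Arg25, Lys26.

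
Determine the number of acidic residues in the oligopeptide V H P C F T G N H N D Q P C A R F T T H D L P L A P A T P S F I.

Aspartate (D) and glutamate (E) have carboxylic-acid side chains and are the acidic amino acids.
Matching residues: D11, D21.

2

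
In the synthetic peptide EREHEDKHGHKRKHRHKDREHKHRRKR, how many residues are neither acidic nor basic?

1

Acidic: D, E. Basic: K, R, H. All other residues are neither.
Matching residues: G9.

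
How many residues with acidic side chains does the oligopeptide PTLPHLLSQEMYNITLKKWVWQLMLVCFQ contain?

1

The acidic residues are Asp (D) and Glu (E), whose side chains end in a carboxylate group.
Matching residues: E10.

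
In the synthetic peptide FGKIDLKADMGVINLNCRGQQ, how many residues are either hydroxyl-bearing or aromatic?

1

Hydroxyl-bearing: S, T, Y. Aromatic: F, W, Y.
Hydroxyl-bearing residues here: none (0).
Aromatic residues here: F1 (1).
(Y belongs to both groups, but none appear in this sequence.) Total = 0 + 1 = 1.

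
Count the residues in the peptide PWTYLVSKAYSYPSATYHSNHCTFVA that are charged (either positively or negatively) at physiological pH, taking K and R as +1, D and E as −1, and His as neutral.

1

Charged side chains at pH ~7.4: K, R (positive); D, E (negative).
Matching residues: K8.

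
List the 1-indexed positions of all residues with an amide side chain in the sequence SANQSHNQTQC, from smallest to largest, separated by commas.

Asparagine (N) and glutamine (Q) have uncharged amide side chains.
Matching residues: N3, Q4, N7, Q8, Q10.

3, 4, 7, 8, 10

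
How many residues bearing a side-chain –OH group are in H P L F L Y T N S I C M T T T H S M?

7

Serine (S), threonine (T), and tyrosine (Y) each carry a hydroxyl group on the side chain.
Matching residues: Y6, T7, S9, T13, T14, T15, S17.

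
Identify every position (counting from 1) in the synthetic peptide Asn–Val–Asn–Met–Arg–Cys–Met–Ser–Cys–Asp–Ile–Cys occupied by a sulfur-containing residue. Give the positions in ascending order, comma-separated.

Cysteine (C, thiol) and methionine (M, thioether) are the two sulfur-containing amino acids.
Matching residues: Met4, Cys6, Met7, Cys9, Cys12.

4, 6, 7, 9, 12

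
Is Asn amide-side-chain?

The amide-side-chain residues are Asn (N) and Gln (Q).
Asparagine is in this group.

Yes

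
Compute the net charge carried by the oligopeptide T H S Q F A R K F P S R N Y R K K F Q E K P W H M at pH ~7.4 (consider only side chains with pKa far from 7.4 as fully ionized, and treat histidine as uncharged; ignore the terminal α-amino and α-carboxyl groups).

+6

Near pH 7.4, K and R contribute +1 each, D and E contribute −1 each, and every other side chain (His included, as stated) is uncharged.
Positive (K, R): R7, K8, R12, R15, K16, K17, K21 → +7.
Negative (D, E): E20 → −1.
Net charge = (+7) + (−1) = +6.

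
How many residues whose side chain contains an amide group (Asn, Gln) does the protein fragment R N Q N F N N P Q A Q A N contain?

8

Matching residues: N2, Q3, N4, N6, N7, Q9, Q11, N13.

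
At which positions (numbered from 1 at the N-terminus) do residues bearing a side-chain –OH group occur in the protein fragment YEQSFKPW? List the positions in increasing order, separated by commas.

The –OH-bearing residues are Ser, Thr (aliphatic alcohols), and Tyr (phenol).
Matching residues: Y1, S4.

1, 4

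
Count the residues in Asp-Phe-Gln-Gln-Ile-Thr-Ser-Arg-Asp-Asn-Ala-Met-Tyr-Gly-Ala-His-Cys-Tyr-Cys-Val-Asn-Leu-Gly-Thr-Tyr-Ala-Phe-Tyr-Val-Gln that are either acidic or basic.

Acidic: D, E. Basic: H, K, R.
Acidic residues here: Asp1, Asp9 (2).
Basic residues here: Arg8, His16 (2).
The two groups share no amino acid, so total = 2 + 2 = 4.

4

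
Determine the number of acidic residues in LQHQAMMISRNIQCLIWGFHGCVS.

Only D (aspartate) and E (glutamate) carry a side-chain carboxylic acid.
None of the 24 residues belong to this group.

0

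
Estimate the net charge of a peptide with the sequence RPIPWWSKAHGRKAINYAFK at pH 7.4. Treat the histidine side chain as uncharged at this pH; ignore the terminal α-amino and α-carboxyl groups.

+5

At pH ~7.4 the Lys and Arg side chains are protonated (+1), the Asp and Glu side chains are deprotonated (−1), and with His taken as neutral all other side chains carry no charge.
Positive (K, R): R1, K8, R12, K13, K20 → +5.
Negative (D, E): none → −0.
Net charge = (+5) + (−0) = +5.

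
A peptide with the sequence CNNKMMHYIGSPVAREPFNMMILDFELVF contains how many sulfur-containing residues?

5

Only Cys (C) and Met (M) have a sulfur atom in the side chain.
Matching residues: C1, M5, M6, M20, M21.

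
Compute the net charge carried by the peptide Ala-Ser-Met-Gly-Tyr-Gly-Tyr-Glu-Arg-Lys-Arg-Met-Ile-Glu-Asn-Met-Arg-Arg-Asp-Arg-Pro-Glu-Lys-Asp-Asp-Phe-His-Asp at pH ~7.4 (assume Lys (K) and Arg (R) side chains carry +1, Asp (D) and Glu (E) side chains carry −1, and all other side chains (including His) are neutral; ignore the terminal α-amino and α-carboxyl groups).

0

Positive (K, R): Arg9, Lys10, Arg11, Arg17, Arg18, Arg20, Lys23 → +7.
Negative (D, E): Glu8, Glu14, Asp19, Glu22, Asp24, Asp25, Asp28 → −7.
Net charge = (+7) + (−7) = 0.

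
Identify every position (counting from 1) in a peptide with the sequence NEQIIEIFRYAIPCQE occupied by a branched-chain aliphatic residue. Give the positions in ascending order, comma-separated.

4, 5, 7, 12

The BCAAs are Val, Leu, and Ile — aliphatic side chains with a branch point.
Matching residues: I4, I5, I7, I12.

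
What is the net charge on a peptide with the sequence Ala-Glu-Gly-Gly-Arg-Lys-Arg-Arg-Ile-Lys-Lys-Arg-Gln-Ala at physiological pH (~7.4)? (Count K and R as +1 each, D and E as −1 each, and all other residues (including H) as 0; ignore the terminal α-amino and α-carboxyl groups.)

Positive (K, R): Arg5, Lys6, Arg7, Arg8, Lys10, Lys11, Arg12 → +7.
Negative (D, E): Glu2 → −1.
Net charge = (+7) + (−1) = +6.

+6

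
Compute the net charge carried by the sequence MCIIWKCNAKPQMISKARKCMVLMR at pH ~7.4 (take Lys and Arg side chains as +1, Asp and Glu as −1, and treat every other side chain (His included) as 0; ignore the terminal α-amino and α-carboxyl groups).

+6

Positive (K, R): K6, K10, K16, R18, K19, R25 → +6.
Negative (D, E): none → −0.
Net charge = (+6) + (−0) = +6.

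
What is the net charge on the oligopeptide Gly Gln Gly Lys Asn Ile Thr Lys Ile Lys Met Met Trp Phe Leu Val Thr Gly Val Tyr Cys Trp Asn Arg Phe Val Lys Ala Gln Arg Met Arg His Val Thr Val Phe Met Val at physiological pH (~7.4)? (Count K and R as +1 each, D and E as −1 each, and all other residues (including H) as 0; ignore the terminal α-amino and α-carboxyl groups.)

Positive (K, R): Lys4, Lys8, Lys10, Arg24, Lys27, Arg30, Arg32 → +7.
Negative (D, E): none → −0.
Net charge = (+7) + (−0) = +7.

+7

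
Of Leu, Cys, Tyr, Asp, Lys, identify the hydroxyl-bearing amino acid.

The –OH-bearing residues are Ser, Thr (aliphatic alcohols), and Tyr (phenol).
Of the listed options, only Tyr belongs to this group.

Tyr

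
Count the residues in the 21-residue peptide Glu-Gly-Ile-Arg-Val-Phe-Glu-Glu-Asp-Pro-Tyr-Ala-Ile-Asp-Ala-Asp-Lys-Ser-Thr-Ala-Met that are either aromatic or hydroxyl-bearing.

4

Aromatic: F, W, Y. Hydroxyl-bearing: S, T, Y.
Aromatic residues here: Phe6, Tyr11 (2).
Hydroxyl-bearing residues here: Tyr11, Ser18, Thr19 (3).
Y is in both groups, so the 1 Y residue must not be double-counted.
Total = 2 + 3 − 1 = 4.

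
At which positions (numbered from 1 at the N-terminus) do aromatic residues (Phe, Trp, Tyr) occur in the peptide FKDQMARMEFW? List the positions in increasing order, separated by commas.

Matching residues: F1, F10, W11.

1, 10, 11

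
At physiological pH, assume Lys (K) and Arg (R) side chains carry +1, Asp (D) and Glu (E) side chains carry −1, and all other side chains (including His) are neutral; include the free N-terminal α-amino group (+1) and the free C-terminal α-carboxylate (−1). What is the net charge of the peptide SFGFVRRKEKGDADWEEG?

-1

Positive (K, R): R6, R7, K8, K10 → +4.
Negative (D, E): E9, D12, D14, E16, E17 → −5.
The N-terminus (+1) and C-terminus (−1) cancel.
Net charge = (+4) + (−5) = −1.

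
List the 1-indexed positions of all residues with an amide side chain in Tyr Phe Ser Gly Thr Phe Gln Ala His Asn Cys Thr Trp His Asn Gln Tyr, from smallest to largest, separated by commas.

7, 10, 15, 16

Only N (asparagine) and Q (glutamine) carry a side-chain carboxamide.
Matching residues: Gln7, Asn10, Asn15, Gln16.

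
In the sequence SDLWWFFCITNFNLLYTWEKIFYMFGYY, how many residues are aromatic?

F, W, and Y each carry an aromatic ring on the side chain.
Matching residues: W4, W5, F6, F7, F12, Y16, W18, F22, Y23, F25, Y27, Y28.

12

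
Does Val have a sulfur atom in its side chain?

No

Only Cys (C) and Met (M) have a sulfur atom in the side chain.
Valine is not in this group.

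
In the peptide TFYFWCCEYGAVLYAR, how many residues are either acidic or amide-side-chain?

1

Acidic: D, E. Amide-side-chain: N, Q.
Acidic residues here: E8 (1).
Amide-side-chain residues here: none (0).
The two groups share no amino acid, so total = 1 + 0 = 1.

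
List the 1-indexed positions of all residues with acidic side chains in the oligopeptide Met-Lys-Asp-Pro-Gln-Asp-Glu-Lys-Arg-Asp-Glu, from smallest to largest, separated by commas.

The acidic residues are Asp (D) and Glu (E), whose side chains end in a carboxylate group.
Matching residues: Asp3, Asp6, Glu7, Asp10, Glu11.

3, 6, 7, 10, 11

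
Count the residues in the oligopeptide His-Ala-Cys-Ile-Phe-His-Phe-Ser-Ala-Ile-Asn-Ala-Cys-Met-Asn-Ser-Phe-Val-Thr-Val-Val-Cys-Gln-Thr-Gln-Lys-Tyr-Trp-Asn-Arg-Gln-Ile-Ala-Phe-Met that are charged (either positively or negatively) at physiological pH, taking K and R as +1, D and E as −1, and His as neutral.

2

Charged side chains at pH ~7.4: K, R (positive); D, E (negative).
Matching residues: Lys26, Arg30.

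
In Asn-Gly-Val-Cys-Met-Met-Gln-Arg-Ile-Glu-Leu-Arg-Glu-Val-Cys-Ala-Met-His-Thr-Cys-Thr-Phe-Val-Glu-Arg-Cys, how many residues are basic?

K, R, and H are the three residues with basic side chains (ε-amine, guanidinium, and imidazole respectively).
Matching residues: Arg8, Arg12, His18, Arg25.

4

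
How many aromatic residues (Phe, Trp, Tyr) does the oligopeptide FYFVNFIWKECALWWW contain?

8

Matching residues: F1, Y2, F3, F6, W8, W14, W15, W16.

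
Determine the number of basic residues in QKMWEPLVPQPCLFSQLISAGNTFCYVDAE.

Lysine (K), arginine (R), and histidine (H) have basic, nitrogen-containing side chains.
Matching residues: K2.

1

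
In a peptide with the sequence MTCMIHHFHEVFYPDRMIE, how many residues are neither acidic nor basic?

12

Acidic: D, E. Basic: K, R, H. All other residues are neither.
Matching residues: M1, T2, C3, M4, I5, F8, V11, F12, Y13, P14, M17, I18.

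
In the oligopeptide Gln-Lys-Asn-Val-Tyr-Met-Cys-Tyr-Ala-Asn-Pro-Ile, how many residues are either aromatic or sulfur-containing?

4

Aromatic: F, W, Y. Sulfur-containing: C, M.
Aromatic residues here: Tyr5, Tyr8 (2).
Sulfur-containing residues here: Met6, Cys7 (2).
The two groups share no amino acid, so total = 2 + 2 = 4.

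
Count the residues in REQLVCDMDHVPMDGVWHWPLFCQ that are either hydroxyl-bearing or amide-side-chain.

2

Hydroxyl-bearing: S, T, Y. Amide-side-chain: N, Q.
Hydroxyl-bearing residues here: none (0).
Amide-side-chain residues here: Q3, Q24 (2).
The two groups share no amino acid, so total = 0 + 2 = 2.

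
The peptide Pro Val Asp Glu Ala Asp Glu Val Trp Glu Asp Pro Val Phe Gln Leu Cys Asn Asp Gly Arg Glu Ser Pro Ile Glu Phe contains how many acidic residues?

The acidic residues are Asp (D) and Glu (E), whose side chains end in a carboxylate group.
Matching residues: Asp3, Glu4, Asp6, Glu7, Glu10, Asp11, Asp19, Glu22, Glu26.

9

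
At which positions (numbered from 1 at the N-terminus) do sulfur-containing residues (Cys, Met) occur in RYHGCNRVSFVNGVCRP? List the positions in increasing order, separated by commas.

5, 15

Matching residues: C5, C15.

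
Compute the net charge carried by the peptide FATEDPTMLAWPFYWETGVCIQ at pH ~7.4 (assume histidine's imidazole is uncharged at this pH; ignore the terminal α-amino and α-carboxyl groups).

At pH ~7.4 the Lys and Arg side chains are protonated (+1), the Asp and Glu side chains are deprotonated (−1), and with His taken as neutral all other side chains carry no charge.
Positive (K, R): none → +0.
Negative (D, E): E4, D5, E16 → −3.
Net charge = (+0) + (−3) = −3.

-3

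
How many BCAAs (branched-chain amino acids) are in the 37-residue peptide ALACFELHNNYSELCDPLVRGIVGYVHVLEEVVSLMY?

13

Valine (V), leucine (L), and isoleucine (I) are the branched-chain amino acids.
Matching residues: L2, L7, L14, L18, V19, I22, V23, V26, V28, L29, V32, V33, L35.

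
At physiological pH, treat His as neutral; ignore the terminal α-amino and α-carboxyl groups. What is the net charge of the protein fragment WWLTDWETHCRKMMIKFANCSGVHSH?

+1

At pH ~7.4 the Lys and Arg side chains are protonated (+1), the Asp and Glu side chains are deprotonated (−1), and with His taken as neutral all other side chains carry no charge.
Positive (K, R): R11, K12, K16 → +3.
Negative (D, E): D5, E7 → −2.
Net charge = (+3) + (−2) = +1.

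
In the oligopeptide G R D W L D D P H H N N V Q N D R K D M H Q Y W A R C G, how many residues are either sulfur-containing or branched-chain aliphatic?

Sulfur-containing: C, M. Branched-chain aliphatic: I, L, V.
Sulfur-containing residues here: M20, C27 (2).
Branched-chain aliphatic residues here: L5, V13 (2).
The two groups share no amino acid, so total = 2 + 2 = 4.

4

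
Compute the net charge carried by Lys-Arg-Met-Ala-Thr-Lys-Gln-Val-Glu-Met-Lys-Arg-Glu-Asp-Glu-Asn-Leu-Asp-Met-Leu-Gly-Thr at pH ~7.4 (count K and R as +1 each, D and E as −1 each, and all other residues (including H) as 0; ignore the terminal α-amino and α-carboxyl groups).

Positive (K, R): Lys1, Arg2, Lys6, Lys11, Arg12 → +5.
Negative (D, E): Glu9, Glu13, Asp14, Glu15, Asp18 → −5.
Net charge = (+5) + (−5) = 0.

0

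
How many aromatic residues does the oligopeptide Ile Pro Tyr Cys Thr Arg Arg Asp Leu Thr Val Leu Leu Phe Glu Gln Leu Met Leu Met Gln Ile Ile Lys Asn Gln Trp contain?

F, W, and Y each carry an aromatic ring on the side chain.
Matching residues: Tyr3, Phe14, Trp27.

3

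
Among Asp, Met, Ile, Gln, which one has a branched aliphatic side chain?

Ile

The BCAAs are Val, Leu, and Ile — aliphatic side chains with a branch point.
Of the listed options, only Ile belongs to this group.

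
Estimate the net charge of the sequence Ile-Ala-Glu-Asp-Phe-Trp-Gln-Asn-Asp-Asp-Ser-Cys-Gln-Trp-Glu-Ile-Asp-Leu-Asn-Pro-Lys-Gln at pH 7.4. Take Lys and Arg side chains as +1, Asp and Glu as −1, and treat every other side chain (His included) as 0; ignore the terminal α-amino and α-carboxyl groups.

Positive (K, R): Lys21 → +1.
Negative (D, E): Glu3, Asp4, Asp9, Asp10, Glu15, Asp17 → −6.
Net charge = (+1) + (−6) = −5.

-5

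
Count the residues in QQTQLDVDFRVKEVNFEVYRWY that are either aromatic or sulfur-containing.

Aromatic: F, W, Y. Sulfur-containing: C, M.
Aromatic residues here: F9, F16, Y19, W21, Y22 (5).
Sulfur-containing residues here: none (0).
The two groups share no amino acid, so total = 5 + 0 = 5.

5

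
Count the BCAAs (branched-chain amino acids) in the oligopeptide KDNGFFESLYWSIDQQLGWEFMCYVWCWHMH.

4

Valine (V), leucine (L), and isoleucine (I) are the branched-chain amino acids.
Matching residues: L9, I13, L17, V25.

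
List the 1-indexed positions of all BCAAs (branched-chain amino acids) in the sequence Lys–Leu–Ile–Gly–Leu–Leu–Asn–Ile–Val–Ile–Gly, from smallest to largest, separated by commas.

V, L, and I make up the branched-chain aliphatic group.
Matching residues: Leu2, Ile3, Leu5, Leu6, Ile8, Val9, Ile10.

2, 3, 5, 6, 8, 9, 10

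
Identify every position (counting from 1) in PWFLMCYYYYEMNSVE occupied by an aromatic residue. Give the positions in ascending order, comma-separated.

Phenylalanine (F), tryptophan (W), and tyrosine (Y) have aromatic ring side chains.
Matching residues: W2, F3, Y7, Y8, Y9, Y10.

2, 3, 7, 8, 9, 10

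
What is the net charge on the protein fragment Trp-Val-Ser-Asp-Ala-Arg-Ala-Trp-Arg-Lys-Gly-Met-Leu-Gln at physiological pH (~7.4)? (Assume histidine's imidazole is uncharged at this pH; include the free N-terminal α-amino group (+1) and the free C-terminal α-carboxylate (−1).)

+2

Near pH 7.4, K and R contribute +1 each, D and E contribute −1 each, and every other side chain (His included, as stated) is uncharged.
Positive (K, R): Arg6, Arg9, Lys10 → +3.
Negative (D, E): Asp4 → −1.
The N-terminus (+1) and C-terminus (−1) cancel.
Net charge = (+3) + (−1) = +2.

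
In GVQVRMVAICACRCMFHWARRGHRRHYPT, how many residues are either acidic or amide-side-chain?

Acidic: D, E. Amide-side-chain: N, Q.
Acidic residues here: none (0).
Amide-side-chain residues here: Q3 (1).
The two groups share no amino acid, so total = 0 + 1 = 1.

1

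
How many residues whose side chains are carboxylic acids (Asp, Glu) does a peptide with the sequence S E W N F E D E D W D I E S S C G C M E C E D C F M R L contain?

Matching residues: E2, E6, D7, E8, D9, D11, E13, E20, E22, D23.

10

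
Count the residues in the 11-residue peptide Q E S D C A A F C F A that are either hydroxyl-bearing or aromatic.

3

Hydroxyl-bearing: S, T, Y. Aromatic: F, W, Y.
Hydroxyl-bearing residues here: S3 (1).
Aromatic residues here: F8, F10 (2).
(Y belongs to both groups, but none appear in this sequence.) Total = 1 + 2 = 3.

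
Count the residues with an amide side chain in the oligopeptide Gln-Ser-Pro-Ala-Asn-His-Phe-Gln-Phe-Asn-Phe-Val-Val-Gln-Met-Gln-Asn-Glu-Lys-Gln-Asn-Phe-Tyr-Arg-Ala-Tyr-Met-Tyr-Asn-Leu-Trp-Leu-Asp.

10

Only N (asparagine) and Q (glutamine) carry a side-chain carboxamide.
Matching residues: Gln1, Asn5, Gln8, Asn10, Gln14, Gln16, Asn17, Gln20, Asn21, Asn29.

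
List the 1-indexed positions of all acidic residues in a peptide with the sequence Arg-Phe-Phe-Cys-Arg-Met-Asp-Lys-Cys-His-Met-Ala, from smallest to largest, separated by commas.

7

Aspartate (D) and glutamate (E) have carboxylic-acid side chains and are the acidic amino acids.
Matching residues: Asp7.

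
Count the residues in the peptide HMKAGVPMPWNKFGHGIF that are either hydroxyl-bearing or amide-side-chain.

Hydroxyl-bearing: S, T, Y. Amide-side-chain: N, Q.
Hydroxyl-bearing residues here: none (0).
Amide-side-chain residues here: N11 (1).
The two groups share no amino acid, so total = 0 + 1 = 1.

1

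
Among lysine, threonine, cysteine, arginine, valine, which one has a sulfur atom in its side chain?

Only Cys (C) and Met (M) have a sulfur atom in the side chain.
Of the listed options, only cysteine belongs to this group.

cysteine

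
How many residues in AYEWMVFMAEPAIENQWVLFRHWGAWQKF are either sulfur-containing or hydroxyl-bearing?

Sulfur-containing: C, M. Hydroxyl-bearing: S, T, Y.
Sulfur-containing residues here: M5, M8 (2).
Hydroxyl-bearing residues here: Y2 (1).
The two groups share no amino acid, so total = 2 + 1 = 3.

3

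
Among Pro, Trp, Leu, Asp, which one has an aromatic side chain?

Trp

The aromatic amino acids are Phe (F, benzyl), Trp (W, indole), and Tyr (Y, phenol).
Of the listed options, only Trp belongs to this group.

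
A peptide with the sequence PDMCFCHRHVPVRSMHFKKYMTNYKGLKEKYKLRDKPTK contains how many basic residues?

The basic amino acids are Lys (K), Arg (R), and His (H).
Matching residues: H7, R8, H9, R13, H16, K18, K19, K25, K28, K30, K32, R34, K36, K39.

14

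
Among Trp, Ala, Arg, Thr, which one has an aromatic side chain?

Trp

F, W, and Y each carry an aromatic ring on the side chain.
Of the listed options, only Trp belongs to this group.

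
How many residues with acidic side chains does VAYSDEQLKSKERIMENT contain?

The acidic residues are Asp (D) and Glu (E), whose side chains end in a carboxylate group.
Matching residues: D5, E6, E12, E16.

4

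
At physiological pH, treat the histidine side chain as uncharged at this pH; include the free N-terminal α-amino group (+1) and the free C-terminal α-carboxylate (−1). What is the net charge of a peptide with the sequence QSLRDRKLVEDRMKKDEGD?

0

The side chains ionized at physiological pH are Lys/Arg (+1) and Asp/Glu (−1); with His treated as neutral, nothing else contributes.
Positive (K, R): R4, R6, K7, R12, K14, K15 → +6.
Negative (D, E): D5, E10, D11, D16, E17, D19 → −6.
The N-terminus (+1) and C-terminus (−1) cancel.
Net charge = (+6) + (−6) = 0.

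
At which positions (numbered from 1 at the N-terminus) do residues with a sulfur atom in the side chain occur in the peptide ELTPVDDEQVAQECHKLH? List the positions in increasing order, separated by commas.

The sulfur-bearing residues are cysteine (–SH) and methionine (–S–CH₃).
Matching residues: C14.

14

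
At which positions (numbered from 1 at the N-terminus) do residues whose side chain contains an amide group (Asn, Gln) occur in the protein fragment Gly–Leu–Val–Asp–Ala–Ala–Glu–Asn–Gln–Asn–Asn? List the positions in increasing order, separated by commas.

Matching residues: Asn8, Gln9, Asn10, Asn11.

8, 9, 10, 11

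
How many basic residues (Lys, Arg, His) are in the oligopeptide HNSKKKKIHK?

7

Matching residues: H1, K4, K5, K6, K7, H9, K10.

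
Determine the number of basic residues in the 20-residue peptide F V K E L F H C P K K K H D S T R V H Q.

K, R, and H are the three residues with basic side chains (ε-amine, guanidinium, and imidazole respectively).
Matching residues: K3, H7, K10, K11, K12, H13, R17, H19.

8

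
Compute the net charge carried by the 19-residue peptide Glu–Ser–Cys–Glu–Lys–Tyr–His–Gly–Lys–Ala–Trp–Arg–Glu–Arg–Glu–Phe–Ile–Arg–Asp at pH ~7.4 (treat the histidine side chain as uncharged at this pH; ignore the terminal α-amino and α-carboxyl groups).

At pH ~7.4 the Lys and Arg side chains are protonated (+1), the Asp and Glu side chains are deprotonated (−1), and with His taken as neutral all other side chains carry no charge.
Positive (K, R): Lys5, Lys9, Arg12, Arg14, Arg18 → +5.
Negative (D, E): Glu1, Glu4, Glu13, Glu15, Asp19 → −5.
Net charge = (+5) + (−5) = 0.

0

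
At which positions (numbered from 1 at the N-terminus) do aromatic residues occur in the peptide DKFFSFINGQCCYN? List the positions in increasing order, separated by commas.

F, W, and Y each carry an aromatic ring on the side chain.
Matching residues: F3, F4, F6, Y13.

3, 4, 6, 13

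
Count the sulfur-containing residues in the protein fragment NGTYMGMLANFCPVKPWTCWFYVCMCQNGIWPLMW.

8

Cysteine (C, thiol) and methionine (M, thioether) are the two sulfur-containing amino acids.
Matching residues: M5, M7, C12, C19, C24, M25, C26, M34.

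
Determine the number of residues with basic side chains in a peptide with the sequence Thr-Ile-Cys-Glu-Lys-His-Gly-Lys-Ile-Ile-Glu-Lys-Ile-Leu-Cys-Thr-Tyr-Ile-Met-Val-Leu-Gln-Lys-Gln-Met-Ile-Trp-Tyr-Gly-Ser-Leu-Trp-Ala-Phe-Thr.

5

K, R, and H are the three residues with basic side chains (ε-amine, guanidinium, and imidazole respectively).
Matching residues: Lys5, His6, Lys8, Lys12, Lys23.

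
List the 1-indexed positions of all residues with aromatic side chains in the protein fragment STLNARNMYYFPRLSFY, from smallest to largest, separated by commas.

F, W, and Y each carry an aromatic ring on the side chain.
Matching residues: Y9, Y10, F11, F16, Y17.

9, 10, 11, 16, 17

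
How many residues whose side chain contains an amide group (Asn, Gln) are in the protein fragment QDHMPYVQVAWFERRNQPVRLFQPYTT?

Matching residues: Q1, Q8, N16, Q17, Q23.

5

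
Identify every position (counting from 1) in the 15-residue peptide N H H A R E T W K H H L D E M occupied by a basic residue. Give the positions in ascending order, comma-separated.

Matching residues: H2, H3, R5, K9, H10, H11.

2, 3, 5, 9, 10, 11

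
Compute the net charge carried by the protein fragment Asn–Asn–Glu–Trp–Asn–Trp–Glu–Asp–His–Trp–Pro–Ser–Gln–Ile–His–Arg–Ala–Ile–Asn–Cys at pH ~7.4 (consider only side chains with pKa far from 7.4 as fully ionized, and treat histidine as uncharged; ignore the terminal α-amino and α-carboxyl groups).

-2

The side chains ionized at physiological pH are Lys/Arg (+1) and Asp/Glu (−1); with His treated as neutral, nothing else contributes.
Positive (K, R): Arg16 → +1.
Negative (D, E): Glu3, Glu7, Asp8 → −3.
Net charge = (+1) + (−3) = −2.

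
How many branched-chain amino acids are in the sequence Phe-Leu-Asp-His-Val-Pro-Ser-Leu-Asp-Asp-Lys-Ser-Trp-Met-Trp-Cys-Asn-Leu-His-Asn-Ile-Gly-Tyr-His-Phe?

V, L, and I make up the branched-chain aliphatic group.
Matching residues: Leu2, Val5, Leu8, Leu18, Ile21.

5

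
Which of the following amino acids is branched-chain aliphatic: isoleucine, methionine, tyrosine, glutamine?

The BCAAs are Val, Leu, and Ile — aliphatic side chains with a branch point.
Of the listed options, only isoleucine belongs to this group.

isoleucine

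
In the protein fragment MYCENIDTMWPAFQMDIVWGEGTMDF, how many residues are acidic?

Aspartate (D) and glutamate (E) have carboxylic-acid side chains and are the acidic amino acids.
Matching residues: E4, D7, D16, E21, D25.

5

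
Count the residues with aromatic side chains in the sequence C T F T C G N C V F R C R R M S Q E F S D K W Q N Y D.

F, W, and Y each carry an aromatic ring on the side chain.
Matching residues: F3, F10, F19, W23, Y26.

5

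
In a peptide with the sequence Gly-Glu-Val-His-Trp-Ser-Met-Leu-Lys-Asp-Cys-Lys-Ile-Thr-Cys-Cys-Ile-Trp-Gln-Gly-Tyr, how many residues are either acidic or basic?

Acidic: D, E. Basic: H, K, R.
Acidic residues here: Glu2, Asp10 (2).
Basic residues here: His4, Lys9, Lys12 (3).
The two groups share no amino acid, so total = 2 + 3 = 5.

5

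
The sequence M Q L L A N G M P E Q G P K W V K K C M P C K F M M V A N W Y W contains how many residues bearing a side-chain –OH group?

1

S, T, and Y are the three residues with a side-chain hydroxyl.
Matching residues: Y31.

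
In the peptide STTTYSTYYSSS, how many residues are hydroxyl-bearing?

12

S, T, and Y are the three residues with a side-chain hydroxyl.
Matching residues: S1, T2, T3, T4, Y5, S6, T7, Y8, Y9, S10, S11, S12.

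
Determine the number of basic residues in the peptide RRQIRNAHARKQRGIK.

8

The basic amino acids are Lys (K), Arg (R), and His (H).
Matching residues: R1, R2, R5, H8, R10, K11, R13, K16.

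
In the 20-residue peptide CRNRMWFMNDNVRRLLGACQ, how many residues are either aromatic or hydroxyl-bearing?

Aromatic: F, W, Y. Hydroxyl-bearing: S, T, Y.
Aromatic residues here: W6, F7 (2).
Hydroxyl-bearing residues here: none (0).
(Y belongs to both groups, but none appear in this sequence.) Total = 2 + 0 = 2.

2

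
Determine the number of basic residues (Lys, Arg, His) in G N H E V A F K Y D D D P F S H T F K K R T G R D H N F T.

Matching residues: H3, K8, H16, K19, K20, R21, R24, H26.

8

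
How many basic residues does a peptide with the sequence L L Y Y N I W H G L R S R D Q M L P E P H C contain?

The basic amino acids are Lys (K), Arg (R), and His (H).
Matching residues: H8, R11, R13, H21.

4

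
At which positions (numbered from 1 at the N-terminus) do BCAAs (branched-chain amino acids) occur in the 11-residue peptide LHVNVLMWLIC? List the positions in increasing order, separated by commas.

1, 3, 5, 6, 9, 10

Valine (V), leucine (L), and isoleucine (I) are the branched-chain amino acids.
Matching residues: L1, V3, V5, L6, L9, I10.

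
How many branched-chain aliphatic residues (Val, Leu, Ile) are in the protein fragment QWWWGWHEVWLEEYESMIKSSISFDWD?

Matching residues: V9, L11, I18, I22.

4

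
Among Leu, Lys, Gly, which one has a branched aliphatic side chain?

Leu

Valine (V), leucine (L), and isoleucine (I) are the branched-chain amino acids.
Of the listed options, only Leu belongs to this group.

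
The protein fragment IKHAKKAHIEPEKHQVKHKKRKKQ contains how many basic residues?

14

K, R, and H are the three residues with basic side chains (ε-amine, guanidinium, and imidazole respectively).
Matching residues: K2, H3, K5, K6, H8, K13, H14, K17, H18, K19, K20, R21, K22, K23.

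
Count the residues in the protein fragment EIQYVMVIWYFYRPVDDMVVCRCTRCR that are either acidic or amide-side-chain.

4

Acidic: D, E. Amide-side-chain: N, Q.
Acidic residues here: E1, D16, D17 (3).
Amide-side-chain residues here: Q3 (1).
The two groups share no amino acid, so total = 3 + 1 = 4.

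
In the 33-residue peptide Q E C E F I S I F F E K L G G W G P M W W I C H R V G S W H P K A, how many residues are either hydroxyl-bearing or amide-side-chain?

Hydroxyl-bearing: S, T, Y. Amide-side-chain: N, Q.
Hydroxyl-bearing residues here: S7, S28 (2).
Amide-side-chain residues here: Q1 (1).
The two groups share no amino acid, so total = 2 + 1 = 3.

3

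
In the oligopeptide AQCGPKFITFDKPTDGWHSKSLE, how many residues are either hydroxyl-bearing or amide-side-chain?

Hydroxyl-bearing: S, T, Y. Amide-side-chain: N, Q.
Hydroxyl-bearing residues here: T9, T14, S19, S21 (4).
Amide-side-chain residues here: Q2 (1).
The two groups share no amino acid, so total = 4 + 1 = 5.

5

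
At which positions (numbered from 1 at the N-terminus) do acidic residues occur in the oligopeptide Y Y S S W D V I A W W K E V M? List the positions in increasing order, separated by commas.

Only D (aspartate) and E (glutamate) carry a side-chain carboxylic acid.
Matching residues: D6, E13.

6, 13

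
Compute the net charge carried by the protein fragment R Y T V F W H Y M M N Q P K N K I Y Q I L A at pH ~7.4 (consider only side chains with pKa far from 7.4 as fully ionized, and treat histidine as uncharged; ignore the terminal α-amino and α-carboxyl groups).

+3

Near pH 7.4, K and R contribute +1 each, D and E contribute −1 each, and every other side chain (His included, as stated) is uncharged.
Positive (K, R): R1, K14, K16 → +3.
Negative (D, E): none → −0.
Net charge = (+3) + (−0) = +3.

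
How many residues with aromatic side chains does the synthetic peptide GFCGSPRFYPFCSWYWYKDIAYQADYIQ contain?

F, W, and Y each carry an aromatic ring on the side chain.
Matching residues: F2, F8, Y9, F11, W14, Y15, W16, Y17, Y22, Y26.

10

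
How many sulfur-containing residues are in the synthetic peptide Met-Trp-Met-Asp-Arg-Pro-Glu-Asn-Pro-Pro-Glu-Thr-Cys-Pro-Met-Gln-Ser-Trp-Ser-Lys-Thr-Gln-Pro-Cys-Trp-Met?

6

Cysteine (C, thiol) and methionine (M, thioether) are the two sulfur-containing amino acids.
Matching residues: Met1, Met3, Cys13, Met15, Cys24, Met26.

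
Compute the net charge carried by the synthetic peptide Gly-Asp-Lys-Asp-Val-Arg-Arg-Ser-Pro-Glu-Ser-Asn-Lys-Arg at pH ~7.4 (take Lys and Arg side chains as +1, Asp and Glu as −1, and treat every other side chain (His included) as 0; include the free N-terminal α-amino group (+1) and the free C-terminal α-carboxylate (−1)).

Positive (K, R): Lys3, Arg6, Arg7, Lys13, Arg14 → +5.
Negative (D, E): Asp2, Asp4, Glu10 → −3.
The N-terminus (+1) and C-terminus (−1) cancel.
Net charge = (+5) + (−3) = +2.

+2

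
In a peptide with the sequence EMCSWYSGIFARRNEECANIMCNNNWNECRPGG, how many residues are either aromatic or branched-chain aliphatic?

6

Aromatic: F, W, Y. Branched-chain aliphatic: I, L, V.
Aromatic residues here: W5, Y6, F10, W26 (4).
Branched-chain aliphatic residues here: I9, I20 (2).
The two groups share no amino acid, so total = 4 + 2 = 6.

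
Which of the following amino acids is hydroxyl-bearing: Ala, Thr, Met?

The –OH-bearing residues are Ser, Thr (aliphatic alcohols), and Tyr (phenol).
Of the listed options, only Thr belongs to this group.

Thr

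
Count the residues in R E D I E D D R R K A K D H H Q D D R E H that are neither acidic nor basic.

Acidic: D, E. Basic: K, R, H. All other residues are neither.
Matching residues: I4, A11, Q16.

3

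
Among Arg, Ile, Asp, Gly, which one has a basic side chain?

Lysine (K), arginine (R), and histidine (H) have basic, nitrogen-containing side chains.
Of the listed options, only Arg belongs to this group.

Arg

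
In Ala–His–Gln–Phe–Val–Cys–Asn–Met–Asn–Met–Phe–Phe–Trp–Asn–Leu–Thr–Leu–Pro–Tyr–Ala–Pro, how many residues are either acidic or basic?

1

Acidic: D, E. Basic: H, K, R.
Acidic residues here: none (0).
Basic residues here: His2 (1).
The two groups share no amino acid, so total = 0 + 1 = 1.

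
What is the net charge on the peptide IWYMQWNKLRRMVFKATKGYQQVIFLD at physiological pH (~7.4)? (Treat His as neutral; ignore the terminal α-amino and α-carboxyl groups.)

+4

Near pH 7.4, K and R contribute +1 each, D and E contribute −1 each, and every other side chain (His included, as stated) is uncharged.
Positive (K, R): K8, R10, R11, K15, K18 → +5.
Negative (D, E): D27 → −1.
Net charge = (+5) + (−1) = +4.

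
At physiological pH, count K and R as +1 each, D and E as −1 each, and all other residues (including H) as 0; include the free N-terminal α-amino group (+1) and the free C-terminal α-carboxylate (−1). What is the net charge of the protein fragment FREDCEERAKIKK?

Positive (K, R): R2, R8, K10, K12, K13 → +5.
Negative (D, E): E3, D4, E6, E7 → −4.
The N-terminus (+1) and C-terminus (−1) cancel.
Net charge = (+5) + (−4) = +1.

+1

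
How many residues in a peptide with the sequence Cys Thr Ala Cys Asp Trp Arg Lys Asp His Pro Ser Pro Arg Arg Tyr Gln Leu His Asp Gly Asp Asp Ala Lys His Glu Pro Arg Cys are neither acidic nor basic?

15

Acidic: D, E. Basic: K, R, H. All other residues are neither.
Matching residues: Cys1, Thr2, Ala3, Cys4, Trp6, Pro11, Ser12, Pro13, Tyr16, Gln17, Leu18, Gly21, Ala24, Pro28, Cys30.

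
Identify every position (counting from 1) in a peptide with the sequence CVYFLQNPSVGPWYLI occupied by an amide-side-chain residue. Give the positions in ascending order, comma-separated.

6, 7

Only N (asparagine) and Q (glutamine) carry a side-chain carboxamide.
Matching residues: Q6, N7.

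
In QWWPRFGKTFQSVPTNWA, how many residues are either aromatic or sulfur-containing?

5

Aromatic: F, W, Y. Sulfur-containing: C, M.
Aromatic residues here: W2, W3, F6, F10, W17 (5).
Sulfur-containing residues here: none (0).
The two groups share no amino acid, so total = 5 + 0 = 5.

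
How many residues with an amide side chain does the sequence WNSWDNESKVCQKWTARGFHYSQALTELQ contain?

Asparagine (N) and glutamine (Q) have uncharged amide side chains.
Matching residues: N2, N6, Q12, Q23, Q29.

5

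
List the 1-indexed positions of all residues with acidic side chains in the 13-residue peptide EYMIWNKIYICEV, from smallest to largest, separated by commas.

Aspartate (D) and glutamate (E) have carboxylic-acid side chains and are the acidic amino acids.
Matching residues: E1, E12.

1, 12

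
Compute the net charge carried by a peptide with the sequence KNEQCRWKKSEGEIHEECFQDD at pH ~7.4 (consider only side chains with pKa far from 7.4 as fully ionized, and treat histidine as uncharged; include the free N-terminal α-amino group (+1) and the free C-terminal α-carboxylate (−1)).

Near pH 7.4, K and R contribute +1 each, D and E contribute −1 each, and every other side chain (His included, as stated) is uncharged.
Positive (K, R): K1, R6, K8, K9 → +4.
Negative (D, E): E3, E11, E13, E16, E17, D21, D22 → −7.
The N-terminus (+1) and C-terminus (−1) cancel.
Net charge = (+4) + (−7) = −3.

-3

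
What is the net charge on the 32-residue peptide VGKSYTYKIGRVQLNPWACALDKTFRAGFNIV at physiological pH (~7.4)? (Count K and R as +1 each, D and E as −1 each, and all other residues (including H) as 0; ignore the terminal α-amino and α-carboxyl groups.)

Positive (K, R): K3, K8, R11, K23, R26 → +5.
Negative (D, E): D22 → −1.
Net charge = (+5) + (−1) = +4.

+4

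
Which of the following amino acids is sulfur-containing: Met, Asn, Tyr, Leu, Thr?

Cysteine (C, thiol) and methionine (M, thioether) are the two sulfur-containing amino acids.
Of the listed options, only Met belongs to this group.

Met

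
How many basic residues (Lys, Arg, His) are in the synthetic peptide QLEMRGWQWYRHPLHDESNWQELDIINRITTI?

Matching residues: R5, R11, H12, H15, R28.

5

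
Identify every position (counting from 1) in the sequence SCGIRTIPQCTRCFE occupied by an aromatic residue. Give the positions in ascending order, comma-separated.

14

F, W, and Y each carry an aromatic ring on the side chain.
Matching residues: F14.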